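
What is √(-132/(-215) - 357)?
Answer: I*√16473945/215 ≈ 18.878*I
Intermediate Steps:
√(-132/(-215) - 357) = √(-132*(-1/215) - 357) = √(132/215 - 357) = √(-76623/215) = I*√16473945/215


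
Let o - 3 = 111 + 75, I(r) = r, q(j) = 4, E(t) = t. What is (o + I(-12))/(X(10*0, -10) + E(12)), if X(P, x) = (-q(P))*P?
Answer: 59/4 ≈ 14.750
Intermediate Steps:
o = 189 (o = 3 + (111 + 75) = 3 + 186 = 189)
X(P, x) = -4*P (X(P, x) = (-1*4)*P = -4*P)
(o + I(-12))/(X(10*0, -10) + E(12)) = (189 - 12)/(-40*0 + 12) = 177/(-4*0 + 12) = 177/(0 + 12) = 177/12 = 177*(1/12) = 59/4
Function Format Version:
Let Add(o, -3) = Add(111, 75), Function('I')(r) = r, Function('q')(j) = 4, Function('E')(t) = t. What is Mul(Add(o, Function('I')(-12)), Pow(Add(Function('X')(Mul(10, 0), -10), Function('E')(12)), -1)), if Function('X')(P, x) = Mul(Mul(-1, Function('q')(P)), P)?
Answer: Rational(59, 4) ≈ 14.750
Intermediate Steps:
o = 189 (o = Add(3, Add(111, 75)) = Add(3, 186) = 189)
Function('X')(P, x) = Mul(-4, P) (Function('X')(P, x) = Mul(Mul(-1, 4), P) = Mul(-4, P))
Mul(Add(o, Function('I')(-12)), Pow(Add(Function('X')(Mul(10, 0), -10), Function('E')(12)), -1)) = Mul(Add(189, -12), Pow(Add(Mul(-4, Mul(10, 0)), 12), -1)) = Mul(177, Pow(Add(Mul(-4, 0), 12), -1)) = Mul(177, Pow(Add(0, 12), -1)) = Mul(177, Pow(12, -1)) = Mul(177, Rational(1, 12)) = Rational(59, 4)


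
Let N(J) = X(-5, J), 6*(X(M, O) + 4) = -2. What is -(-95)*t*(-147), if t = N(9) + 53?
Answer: -679630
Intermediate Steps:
X(M, O) = -13/3 (X(M, O) = -4 + (⅙)*(-2) = -4 - ⅓ = -13/3)
N(J) = -13/3
t = 146/3 (t = -13/3 + 53 = 146/3 ≈ 48.667)
-(-95)*t*(-147) = -(-95)*146/3*(-147) = -95*(-146/3)*(-147) = (13870/3)*(-147) = -679630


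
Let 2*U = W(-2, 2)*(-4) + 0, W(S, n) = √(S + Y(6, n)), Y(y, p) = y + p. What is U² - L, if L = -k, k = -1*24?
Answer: 0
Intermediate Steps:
k = -24
Y(y, p) = p + y
W(S, n) = √(6 + S + n) (W(S, n) = √(S + (n + 6)) = √(S + (6 + n)) = √(6 + S + n))
L = 24 (L = -1*(-24) = 24)
U = -2*√6 (U = (√(6 - 2 + 2)*(-4) + 0)/2 = (√6*(-4) + 0)/2 = (-4*√6 + 0)/2 = (-4*√6)/2 = -2*√6 ≈ -4.8990)
U² - L = (-2*√6)² - 1*24 = 24 - 24 = 0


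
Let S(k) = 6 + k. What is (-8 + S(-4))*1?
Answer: -6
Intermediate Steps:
(-8 + S(-4))*1 = (-8 + (6 - 4))*1 = (-8 + 2)*1 = -6*1 = -6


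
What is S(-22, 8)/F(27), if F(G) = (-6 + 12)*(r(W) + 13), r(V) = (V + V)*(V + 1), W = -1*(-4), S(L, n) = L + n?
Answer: -7/159 ≈ -0.044025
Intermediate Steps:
W = 4
r(V) = 2*V*(1 + V) (r(V) = (2*V)*(1 + V) = 2*V*(1 + V))
F(G) = 318 (F(G) = (-6 + 12)*(2*4*(1 + 4) + 13) = 6*(2*4*5 + 13) = 6*(40 + 13) = 6*53 = 318)
S(-22, 8)/F(27) = (-22 + 8)/318 = -14*1/318 = -7/159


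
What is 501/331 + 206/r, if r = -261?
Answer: 62575/86391 ≈ 0.72432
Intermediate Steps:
501/331 + 206/r = 501/331 + 206/(-261) = 501*(1/331) + 206*(-1/261) = 501/331 - 206/261 = 62575/86391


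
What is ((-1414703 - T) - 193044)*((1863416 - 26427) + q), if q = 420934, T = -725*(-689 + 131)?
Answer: -4543611679131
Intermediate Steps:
T = 404550 (T = -725*(-558) = 404550)
((-1414703 - T) - 193044)*((1863416 - 26427) + q) = ((-1414703 - 1*404550) - 193044)*((1863416 - 26427) + 420934) = ((-1414703 - 404550) - 193044)*(1836989 + 420934) = (-1819253 - 193044)*2257923 = -2012297*2257923 = -4543611679131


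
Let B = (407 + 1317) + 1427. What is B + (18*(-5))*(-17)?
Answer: 4681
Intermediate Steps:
B = 3151 (B = 1724 + 1427 = 3151)
B + (18*(-5))*(-17) = 3151 + (18*(-5))*(-17) = 3151 - 90*(-17) = 3151 + 1530 = 4681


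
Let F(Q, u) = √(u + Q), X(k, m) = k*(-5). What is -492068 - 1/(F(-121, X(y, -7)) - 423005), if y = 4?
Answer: -88047316700900283/178933230166 + I*√141/178933230166 ≈ -4.9207e+5 + 6.6362e-11*I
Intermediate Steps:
X(k, m) = -5*k
F(Q, u) = √(Q + u)
-492068 - 1/(F(-121, X(y, -7)) - 423005) = -492068 - 1/(√(-121 - 5*4) - 423005) = -492068 - 1/(√(-121 - 20) - 423005) = -492068 - 1/(√(-141) - 423005) = -492068 - 1/(I*√141 - 423005) = -492068 - 1/(-423005 + I*√141)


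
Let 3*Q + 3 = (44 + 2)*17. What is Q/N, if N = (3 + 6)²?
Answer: 779/243 ≈ 3.2058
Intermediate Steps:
Q = 779/3 (Q = -1 + ((44 + 2)*17)/3 = -1 + (46*17)/3 = -1 + (⅓)*782 = -1 + 782/3 = 779/3 ≈ 259.67)
N = 81 (N = 9² = 81)
Q/N = (779/3)/81 = (779/3)*(1/81) = 779/243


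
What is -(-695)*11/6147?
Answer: 7645/6147 ≈ 1.2437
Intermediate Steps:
-(-695)*11/6147 = -1*(-7645)*(1/6147) = 7645*(1/6147) = 7645/6147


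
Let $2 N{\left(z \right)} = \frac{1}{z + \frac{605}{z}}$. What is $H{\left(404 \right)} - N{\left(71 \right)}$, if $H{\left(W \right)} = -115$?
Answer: $- \frac{1298651}{11292} \approx -115.01$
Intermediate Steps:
$N{\left(z \right)} = \frac{1}{2 \left(z + \frac{605}{z}\right)}$
$H{\left(404 \right)} - N{\left(71 \right)} = -115 - \frac{1}{2} \cdot 71 \frac{1}{605 + 71^{2}} = -115 - \frac{1}{2} \cdot 71 \frac{1}{605 + 5041} = -115 - \frac{1}{2} \cdot 71 \cdot \frac{1}{5646} = -115 - \frac{71}{11292} = - \frac{1298651}{11292}$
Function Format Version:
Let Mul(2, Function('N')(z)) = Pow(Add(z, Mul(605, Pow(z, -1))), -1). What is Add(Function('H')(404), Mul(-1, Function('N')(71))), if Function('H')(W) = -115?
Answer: Rational(-1298651, 11292) ≈ -115.01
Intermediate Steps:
Function('N')(z) = Mul(Rational(1, 2), Pow(Add(z, Mul(605, Pow(z, -1))), -1))
Add(Function('H')(404), Mul(-1, Function('N')(71))) = Add(-115, Mul(-1, Mul(Rational(1, 2), 71, Pow(Add(605, Pow(71, 2)), -1)))) = Add(-115, Mul(-1, Mul(Rational(1, 2), 71, Pow(Add(605, 5041), -1)))) = Add(-115, Mul(-1, Mul(Rational(1, 2), 71, Pow(5646, -1)))) = Add(-115, Mul(-1, Mul(Rational(1, 2), 71, Rational(1, 5646)))) = Add(-115, Mul(-1, Rational(71, 11292))) = Add(-115, Rational(-71, 11292)) = Rational(-1298651, 11292)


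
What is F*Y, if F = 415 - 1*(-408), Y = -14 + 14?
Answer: 0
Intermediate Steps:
Y = 0
F = 823 (F = 415 + 408 = 823)
F*Y = 823*0 = 0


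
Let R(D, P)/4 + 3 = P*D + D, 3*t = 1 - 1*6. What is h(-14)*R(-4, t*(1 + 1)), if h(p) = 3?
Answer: 76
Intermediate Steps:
t = -5/3 (t = (1 - 1*6)/3 = (1 - 6)/3 = (⅓)*(-5) = -5/3 ≈ -1.6667)
R(D, P) = -12 + 4*D + 4*D*P (R(D, P) = -12 + 4*(P*D + D) = -12 + 4*(D*P + D) = -12 + 4*(D + D*P) = -12 + (4*D + 4*D*P) = -12 + 4*D + 4*D*P)
h(-14)*R(-4, t*(1 + 1)) = 3*(-12 + 4*(-4) + 4*(-4)*(-5*(1 + 1)/3)) = 3*(-12 - 16 + 4*(-4)*(-5/3*2)) = 3*(-12 - 16 + 4*(-4)*(-10/3)) = 3*(-12 - 16 + 160/3) = 3*(76/3) = 76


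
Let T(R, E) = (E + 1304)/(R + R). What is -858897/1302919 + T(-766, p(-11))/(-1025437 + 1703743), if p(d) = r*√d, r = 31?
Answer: -111567152670100/169243443953481 - 31*I*√11/1039164792 ≈ -0.65921 - 9.894e-8*I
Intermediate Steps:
p(d) = 31*√d
T(R, E) = (1304 + E)/(2*R) (T(R, E) = (1304 + E)/((2*R)) = (1304 + E)*(1/(2*R)) = (1304 + E)/(2*R))
-858897/1302919 + T(-766, p(-11))/(-1025437 + 1703743) = -858897/1302919 + ((½)*(1304 + 31*√(-11))/(-766))/(-1025437 + 1703743) = -858897*1/1302919 + ((½)*(-1/766)*(1304 + 31*(I*√11)))/678306 = -858897/1302919 + ((½)*(-1/766)*(1304 + 31*I*√11))*(1/678306) = -858897/1302919 + (-326/383 - 31*I*√11/1532)*(1/678306) = -858897/1302919 + (-163/129895599 - 31*I*√11/1039164792) = -111567152670100/169243443953481 - 31*I*√11/1039164792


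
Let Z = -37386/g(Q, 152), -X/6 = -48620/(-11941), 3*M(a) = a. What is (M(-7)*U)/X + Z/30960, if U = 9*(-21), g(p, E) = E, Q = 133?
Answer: -11477866459/635560640 ≈ -18.059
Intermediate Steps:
M(a) = a/3
U = -189
X = -291720/11941 (X = -(-291720)/(-11941) = -(-291720)*(-1)/11941 = -6*48620/11941 = -291720/11941 ≈ -24.430)
Z = -18693/76 (Z = -37386/152 = -37386*1/152 = -18693/76 ≈ -245.96)
(M(-7)*U)/X + Z/30960 = (((⅓)*(-7))*(-189))/(-291720/11941) - 18693/76/30960 = -7/3*(-189)*(-11941/291720) - 18693/76*1/30960 = 441*(-11941/291720) - 2077/261440 = -1755327/97240 - 2077/261440 = -11477866459/635560640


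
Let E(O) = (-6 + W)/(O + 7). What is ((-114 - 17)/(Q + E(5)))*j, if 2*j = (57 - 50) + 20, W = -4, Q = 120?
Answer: -10611/715 ≈ -14.841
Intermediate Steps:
j = 27/2 (j = ((57 - 50) + 20)/2 = (7 + 20)/2 = (1/2)*27 = 27/2 ≈ 13.500)
E(O) = -10/(7 + O) (E(O) = (-6 - 4)/(O + 7) = -10/(7 + O))
((-114 - 17)/(Q + E(5)))*j = ((-114 - 17)/(120 - 10/(7 + 5)))*(27/2) = -131/(120 - 10/12)*(27/2) = -131/(120 - 10*1/12)*(27/2) = -131/(120 - 5/6)*(27/2) = -131/715/6*(27/2) = -131*6/715*(27/2) = -786/715*27/2 = -10611/715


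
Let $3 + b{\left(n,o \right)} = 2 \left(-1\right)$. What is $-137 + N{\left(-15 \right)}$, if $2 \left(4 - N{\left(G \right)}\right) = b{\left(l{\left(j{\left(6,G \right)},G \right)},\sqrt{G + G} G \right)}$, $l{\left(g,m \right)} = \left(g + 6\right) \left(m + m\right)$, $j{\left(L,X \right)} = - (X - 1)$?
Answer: $- \frac{261}{2} \approx -130.5$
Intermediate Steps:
$j{\left(L,X \right)} = 1 - X$ ($j{\left(L,X \right)} = - (-1 + X) = 1 - X$)
$l{\left(g,m \right)} = 2 m \left(6 + g\right)$ ($l{\left(g,m \right)} = \left(6 + g\right) 2 m = 2 m \left(6 + g\right)$)
$b{\left(n,o \right)} = -5$ ($b{\left(n,o \right)} = -3 + 2 \left(-1\right) = -3 - 2 = -5$)
$N{\left(G \right)} = \frac{13}{2}$ ($N{\left(G \right)} = 4 - - \frac{5}{2} = 4 + \frac{5}{2} = \frac{13}{2}$)
$-137 + N{\left(-15 \right)} = -137 + \frac{13}{2} = - \frac{261}{2}$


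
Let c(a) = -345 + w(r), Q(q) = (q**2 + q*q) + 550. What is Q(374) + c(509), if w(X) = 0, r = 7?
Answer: 279957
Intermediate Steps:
Q(q) = 550 + 2*q**2 (Q(q) = (q**2 + q**2) + 550 = 2*q**2 + 550 = 550 + 2*q**2)
c(a) = -345 (c(a) = -345 + 0 = -345)
Q(374) + c(509) = (550 + 2*374**2) - 345 = (550 + 2*139876) - 345 = (550 + 279752) - 345 = 280302 - 345 = 279957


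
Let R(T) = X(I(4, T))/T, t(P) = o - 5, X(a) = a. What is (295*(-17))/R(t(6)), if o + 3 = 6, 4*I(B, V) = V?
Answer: -20060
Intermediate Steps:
I(B, V) = V/4
o = 3 (o = -3 + 6 = 3)
t(P) = -2 (t(P) = 3 - 5 = -2)
R(T) = ¼ (R(T) = (T/4)/T = ¼)
(295*(-17))/R(t(6)) = (295*(-17))/(¼) = -5015*4 = -20060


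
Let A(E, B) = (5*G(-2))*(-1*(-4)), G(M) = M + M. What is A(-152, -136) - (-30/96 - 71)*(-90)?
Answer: -51985/8 ≈ -6498.1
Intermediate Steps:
G(M) = 2*M
A(E, B) = -80 (A(E, B) = (5*(2*(-2)))*(-1*(-4)) = (5*(-4))*4 = -20*4 = -80)
A(-152, -136) - (-30/96 - 71)*(-90) = -80 - (-30/96 - 71)*(-90) = -80 - (-30*1/96 - 71)*(-90) = -80 - (-5/16 - 71)*(-90) = -80 - (-1141)*(-90)/16 = -80 - 1*51345/8 = -80 - 51345/8 = -51985/8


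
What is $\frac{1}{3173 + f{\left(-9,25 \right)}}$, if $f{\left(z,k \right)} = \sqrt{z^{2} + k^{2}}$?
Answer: $\frac{3173}{10067223} - \frac{\sqrt{706}}{10067223} \approx 0.00031254$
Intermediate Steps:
$f{\left(z,k \right)} = \sqrt{k^{2} + z^{2}}$
$\frac{1}{3173 + f{\left(-9,25 \right)}} = \frac{1}{3173 + \sqrt{25^{2} + \left(-9\right)^{2}}} = \frac{1}{3173 + \sqrt{625 + 81}} = \frac{1}{3173 + \sqrt{706}}$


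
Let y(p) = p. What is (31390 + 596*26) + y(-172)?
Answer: 46714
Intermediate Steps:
(31390 + 596*26) + y(-172) = (31390 + 596*26) - 172 = (31390 + 15496) - 172 = 46886 - 172 = 46714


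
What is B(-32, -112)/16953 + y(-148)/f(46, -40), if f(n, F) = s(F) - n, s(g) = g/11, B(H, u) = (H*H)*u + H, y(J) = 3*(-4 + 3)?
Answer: -6897519/1028482 ≈ -6.7065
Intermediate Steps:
y(J) = -3 (y(J) = 3*(-1) = -3)
B(H, u) = H + u*H**2 (B(H, u) = H**2*u + H = u*H**2 + H = H + u*H**2)
s(g) = g/11 (s(g) = g*(1/11) = g/11)
f(n, F) = -n + F/11 (f(n, F) = F/11 - n = -n + F/11)
B(-32, -112)/16953 + y(-148)/f(46, -40) = -32*(1 - 32*(-112))/16953 - 3/(-1*46 + (1/11)*(-40)) = -32*(1 + 3584)*(1/16953) - 3/(-46 - 40/11) = -32*3585*(1/16953) - 3/(-546/11) = -114720*1/16953 - 3*(-11/546) = -38240/5651 + 11/182 = -6897519/1028482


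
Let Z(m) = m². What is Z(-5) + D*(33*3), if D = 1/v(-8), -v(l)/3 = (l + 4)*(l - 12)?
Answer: 1967/80 ≈ 24.587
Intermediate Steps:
v(l) = -3*(-12 + l)*(4 + l) (v(l) = -3*(l + 4)*(l - 12) = -3*(4 + l)*(-12 + l) = -3*(-12 + l)*(4 + l))
D = -1/240 (D = 1/(144 - 3*(-8)² + 24*(-8)) = 1/(144 - 3*64 - 192) = 1/(144 - 192 - 192) = 1/(-240) = -1/240 ≈ -0.0041667)
Z(-5) + D*(33*3) = (-5)² - 11*3/80 = 25 - 1/240*99 = 25 - 33/80 = 1967/80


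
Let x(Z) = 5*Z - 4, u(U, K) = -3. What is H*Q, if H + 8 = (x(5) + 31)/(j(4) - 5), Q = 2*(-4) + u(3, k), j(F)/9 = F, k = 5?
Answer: 2156/31 ≈ 69.548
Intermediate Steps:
j(F) = 9*F
x(Z) = -4 + 5*Z
Q = -11 (Q = 2*(-4) - 3 = -8 - 3 = -11)
H = -196/31 (H = -8 + ((-4 + 5*5) + 31)/(9*4 - 5) = -8 + ((-4 + 25) + 31)/(36 - 5) = -8 + (21 + 31)/31 = -8 + 52*(1/31) = -8 + 52/31 = -196/31 ≈ -6.3226)
H*Q = -196/31*(-11) = 2156/31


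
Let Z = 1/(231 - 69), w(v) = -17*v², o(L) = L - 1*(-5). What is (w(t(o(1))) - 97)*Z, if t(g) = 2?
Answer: -55/54 ≈ -1.0185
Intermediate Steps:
o(L) = 5 + L (o(L) = L + 5 = 5 + L)
Z = 1/162 ≈ 0.0061728
(w(t(o(1))) - 97)*Z = (-17*2² - 97)*(1/162) = (-17*4 - 97)*(1/162) = (-68 - 97)*(1/162) = -165*1/162 = -55/54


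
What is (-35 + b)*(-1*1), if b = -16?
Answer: 51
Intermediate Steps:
(-35 + b)*(-1*1) = (-35 - 16)*(-1*1) = -51*(-1) = 51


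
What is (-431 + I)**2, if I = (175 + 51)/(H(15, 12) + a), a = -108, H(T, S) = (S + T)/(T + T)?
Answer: 215167027321/1147041 ≈ 1.8758e+5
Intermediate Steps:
H(T, S) = (S + T)/(2*T) (H(T, S) = (S + T)/((2*T)) = (S + T)*(1/(2*T)) = (S + T)/(2*T))
I = -2260/1071 (I = (175 + 51)/((1/2)*(12 + 15)/15 - 108) = 226/((1/2)*(1/15)*27 - 108) = 226/(9/10 - 108) = 226/(-1071/10) = 226*(-10/1071) = -2260/1071 ≈ -2.1102)
(-431 + I)**2 = (-431 - 2260/1071)**2 = (-463861/1071)**2 = 215167027321/1147041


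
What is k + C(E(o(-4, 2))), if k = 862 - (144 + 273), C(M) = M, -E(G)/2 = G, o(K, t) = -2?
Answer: 449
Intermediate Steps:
E(G) = -2*G
k = 445 (k = 862 - 1*417 = 862 - 417 = 445)
k + C(E(o(-4, 2))) = 445 - 2*(-2) = 445 + 4 = 449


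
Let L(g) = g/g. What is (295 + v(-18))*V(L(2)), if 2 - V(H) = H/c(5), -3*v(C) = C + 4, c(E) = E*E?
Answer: 44051/75 ≈ 587.35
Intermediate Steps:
c(E) = E²
L(g) = 1
v(C) = -4/3 - C/3 (v(C) = -(C + 4)/3 = -(4 + C)/3 = -4/3 - C/3)
V(H) = 2 - H/25 (V(H) = 2 - H/(5²) = 2 - H/25)
(295 + v(-18))*V(L(2)) = (295 + (-4/3 - ⅓*(-18)))*(2 - 1/25*1) = (295 + (-4/3 + 6))*(2 - 1/25) = (295 + 14/3)*(49/25) = (899/3)*(49/25) = 44051/75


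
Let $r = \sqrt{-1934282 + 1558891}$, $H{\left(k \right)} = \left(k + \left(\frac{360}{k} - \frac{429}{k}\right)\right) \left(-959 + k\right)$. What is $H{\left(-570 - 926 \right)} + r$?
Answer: $\frac{5494159885}{1496} + i \sqrt{375391} \approx 3.6726 \cdot 10^{6} + 612.69 i$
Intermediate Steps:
$H{\left(k \right)} = \left(-959 + k\right) \left(k - \frac{69}{k}\right)$ ($H{\left(k \right)} = \left(k - \frac{69}{k}\right) \left(-959 + k\right) = \left(-959 + k\right) \left(k - \frac{69}{k}\right)$)
$r = i \sqrt{375391}$ ($r = \sqrt{-375391} = i \sqrt{375391} \approx 612.69 i$)
$H{\left(-570 - 926 \right)} + r = \left(-69 + \left(-570 - 926\right)^{2} - 959 \left(-570 - 926\right) + \frac{66171}{-570 - 926}\right) + i \sqrt{375391} = \left(-69 + \left(-1496\right)^{2} - -1434664 + \frac{66171}{-1496}\right) + i \sqrt{375391} = \left(-69 + 2238016 + 1434664 + 66171 \left(- \frac{1}{1496}\right)\right) + i \sqrt{375391} = \left(-69 + 2238016 + 1434664 - \frac{66171}{1496}\right) + i \sqrt{375391} = \frac{5494159885}{1496} + i \sqrt{375391}$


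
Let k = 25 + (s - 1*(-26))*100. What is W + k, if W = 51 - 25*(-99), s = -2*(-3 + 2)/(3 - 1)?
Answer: 5251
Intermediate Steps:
s = 1 (s = -(-2)/2 = -2*(-½) = 1)
W = 2526 (W = 51 + 2475 = 2526)
k = 2725 (k = 25 + (1 - 1*(-26))*100 = 25 + (1 + 26)*100 = 25 + 27*100 = 25 + 2700 = 2725)
W + k = 2526 + 2725 = 5251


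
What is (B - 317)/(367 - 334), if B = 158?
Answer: -53/11 ≈ -4.8182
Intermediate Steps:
(B - 317)/(367 - 334) = (158 - 317)/(367 - 334) = -159/33 = -159*1/33 = -53/11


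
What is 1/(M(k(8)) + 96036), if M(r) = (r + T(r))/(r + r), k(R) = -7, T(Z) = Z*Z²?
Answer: 1/96061 ≈ 1.0410e-5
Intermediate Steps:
T(Z) = Z³
M(r) = (r + r³)/(2*r) (M(r) = (r + r³)/(r + r) = (r + r³)/((2*r)) = (r + r³)*(1/(2*r)) = (r + r³)/(2*r))
1/(M(k(8)) + 96036) = 1/((½ + (½)*(-7)²) + 96036) = 1/((½ + (½)*49) + 96036) = 1/((½ + 49/2) + 96036) = 1/(25 + 96036) = 1/96061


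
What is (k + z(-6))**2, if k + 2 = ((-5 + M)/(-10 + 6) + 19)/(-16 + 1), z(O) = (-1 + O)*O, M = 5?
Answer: 337561/225 ≈ 1500.3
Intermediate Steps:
z(O) = O*(-1 + O)
k = -49/15 (k = -2 + ((-5 + 5)/(-10 + 6) + 19)/(-16 + 1) = -2 + (0/(-4) + 19)/(-15) = -2 + (0*(-1/4) + 19)*(-1/15) = -2 + (0 + 19)*(-1/15) = -2 + 19*(-1/15) = -2 - 19/15 = -49/15 ≈ -3.2667)
(k + z(-6))**2 = (-49/15 - 6*(-1 - 6))**2 = (-49/15 - 6*(-7))**2 = (-49/15 + 42)**2 = (581/15)**2 = 337561/225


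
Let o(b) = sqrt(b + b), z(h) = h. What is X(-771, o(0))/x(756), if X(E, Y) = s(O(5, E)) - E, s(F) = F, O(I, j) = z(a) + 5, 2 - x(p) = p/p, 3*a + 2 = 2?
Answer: 776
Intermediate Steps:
a = 0 (a = -2/3 + (1/3)*2 = -2/3 + 2/3 = 0)
x(p) = 1 (x(p) = 2 - p/p = 2 - 1*1 = 2 - 1 = 1)
O(I, j) = 5 (O(I, j) = 0 + 5 = 5)
o(b) = sqrt(2)*sqrt(b) (o(b) = sqrt(2*b) = sqrt(2)*sqrt(b))
X(E, Y) = 5 - E
X(-771, o(0))/x(756) = (5 - 1*(-771))/1 = (5 + 771)*1 = 776*1 = 776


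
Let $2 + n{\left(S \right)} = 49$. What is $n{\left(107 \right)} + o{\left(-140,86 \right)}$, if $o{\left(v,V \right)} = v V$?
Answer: $-11993$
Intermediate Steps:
$o{\left(v,V \right)} = V v$
$n{\left(S \right)} = 47$ ($n{\left(S \right)} = -2 + 49 = 47$)
$n{\left(107 \right)} + o{\left(-140,86 \right)} = 47 + 86 \left(-140\right) = 47 - 12040 = -11993$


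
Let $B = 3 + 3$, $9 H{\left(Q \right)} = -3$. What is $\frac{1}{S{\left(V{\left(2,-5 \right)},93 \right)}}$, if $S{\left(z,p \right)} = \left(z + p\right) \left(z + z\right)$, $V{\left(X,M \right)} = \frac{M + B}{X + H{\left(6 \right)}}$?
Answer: $\frac{25}{2808} \approx 0.0089031$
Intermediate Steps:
$H{\left(Q \right)} = - \frac{1}{3}$ ($H{\left(Q \right)} = \frac{1}{9} \left(-3\right) = - \frac{1}{3}$)
$B = 6$
$V{\left(X,M \right)} = \frac{6 + M}{- \frac{1}{3} + X}$ ($V{\left(X,M \right)} = \frac{M + 6}{X - \frac{1}{3}} = \frac{6 + M}{- \frac{1}{3} + X}$)
$S{\left(z,p \right)} = 2 z \left(p + z\right)$ ($S{\left(z,p \right)} = \left(p + z\right) 2 z = 2 z \left(p + z\right)$)
$\frac{1}{S{\left(V{\left(2,-5 \right)},93 \right)}} = \frac{1}{2 \frac{3 \left(6 - 5\right)}{-1 + 3 \cdot 2} \left(93 + \frac{3 \left(6 - 5\right)}{-1 + 3 \cdot 2}\right)} = \frac{1}{2 \cdot 3 \frac{1}{-1 + 6} \cdot 1 \left(93 + 3 \frac{1}{-1 + 6} \cdot 1\right)} = \frac{1}{2 \cdot 3 \cdot \frac{1}{5} \cdot 1 \left(93 + 3 \cdot \frac{1}{5} \cdot 1\right)} = \frac{1}{2 \cdot \frac{3}{5} \left(93 + \frac{3}{5}\right)} = \frac{1}{2 \cdot \frac{3}{5} \cdot \frac{468}{5}} = \frac{1}{\frac{2808}{25}} = \frac{25}{2808}$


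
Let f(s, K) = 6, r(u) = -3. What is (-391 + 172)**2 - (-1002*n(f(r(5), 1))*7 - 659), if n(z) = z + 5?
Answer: 125774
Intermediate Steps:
n(z) = 5 + z
(-391 + 172)**2 - (-1002*n(f(r(5), 1))*7 - 659) = (-391 + 172)**2 - (-1002*(5 + 6)*7 - 659) = (-219)**2 - (-11022*7 - 659) = 47961 - (-1002*77 - 659) = 47961 - (-77154 - 659) = 47961 - 1*(-77813) = 47961 + 77813 = 125774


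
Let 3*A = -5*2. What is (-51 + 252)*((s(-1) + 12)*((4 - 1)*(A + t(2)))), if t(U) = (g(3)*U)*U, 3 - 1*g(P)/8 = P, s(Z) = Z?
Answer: -22110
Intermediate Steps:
g(P) = 24 - 8*P
A = -10/3 (A = (-5*2)/3 = (⅓)*(-10) = -10/3 ≈ -3.3333)
t(U) = 0 (t(U) = ((24 - 8*3)*U)*U = ((24 - 24)*U)*U = (0*U)*U = 0*U = 0)
(-51 + 252)*((s(-1) + 12)*((4 - 1)*(A + t(2)))) = (-51 + 252)*((-1 + 12)*((4 - 1)*(-10/3 + 0))) = 201*(11*(3*(-10/3))) = 201*(11*(-10)) = 201*(-110) = -22110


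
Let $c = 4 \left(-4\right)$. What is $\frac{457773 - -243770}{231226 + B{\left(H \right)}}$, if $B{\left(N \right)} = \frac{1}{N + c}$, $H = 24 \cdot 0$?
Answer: $\frac{11224688}{3699615} \approx 3.034$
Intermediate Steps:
$c = -16$
$H = 0$
$B{\left(N \right)} = \frac{1}{-16 + N}$ ($B{\left(N \right)} = \frac{1}{N - 16} = \frac{1}{-16 + N}$)
$\frac{457773 - -243770}{231226 + B{\left(H \right)}} = \frac{457773 - -243770}{231226 + \frac{1}{-16 + 0}} = \frac{457773 + 243770}{231226 + \frac{1}{-16}} = \frac{701543}{231226 - \frac{1}{16}} = \frac{701543}{\frac{3699615}{16}} = 701543 \cdot \frac{16}{3699615} = \frac{11224688}{3699615}$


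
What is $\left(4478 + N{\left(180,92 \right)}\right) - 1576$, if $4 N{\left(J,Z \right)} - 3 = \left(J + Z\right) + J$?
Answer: $\frac{12063}{4} \approx 3015.8$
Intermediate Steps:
$N{\left(J,Z \right)} = \frac{3}{4} + \frac{J}{2} + \frac{Z}{4}$ ($N{\left(J,Z \right)} = \frac{3}{4} + \frac{\left(J + Z\right) + J}{4} = \frac{3}{4} + \frac{Z + 2 J}{4} = \frac{3}{4} + \left(\frac{J}{2} + \frac{Z}{4}\right) = \frac{3}{4} + \frac{J}{2} + \frac{Z}{4}$)
$\left(4478 + N{\left(180,92 \right)}\right) - 1576 = \left(4478 + \left(\frac{3}{4} + \frac{1}{2} \cdot 180 + \frac{1}{4} \cdot 92\right)\right) - 1576 = \left(4478 + \left(\frac{3}{4} + 90 + 23\right)\right) - 1576 = \left(4478 + \frac{455}{4}\right) - 1576 = \frac{18367}{4} - 1576 = \frac{12063}{4}$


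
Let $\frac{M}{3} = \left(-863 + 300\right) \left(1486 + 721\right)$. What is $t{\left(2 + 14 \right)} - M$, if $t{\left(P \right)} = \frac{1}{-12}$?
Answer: $\frac{44731475}{12} \approx 3.7276 \cdot 10^{6}$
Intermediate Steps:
$M = -3727623$ ($M = 3 \left(-863 + 300\right) \left(1486 + 721\right) = 3 \left(\left(-563\right) 2207\right) = 3 \left(-1242541\right) = -3727623$)
$t{\left(P \right)} = - \frac{1}{12}$
$t{\left(2 + 14 \right)} - M = - \frac{1}{12} - -3727623 = - \frac{1}{12} + 3727623 = \frac{44731475}{12}$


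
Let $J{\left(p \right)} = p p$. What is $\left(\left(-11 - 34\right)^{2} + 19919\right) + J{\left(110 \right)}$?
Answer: $34044$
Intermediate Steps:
$J{\left(p \right)} = p^{2}$
$\left(\left(-11 - 34\right)^{2} + 19919\right) + J{\left(110 \right)} = \left(\left(-11 - 34\right)^{2} + 19919\right) + 110^{2} = \left(\left(-45\right)^{2} + 19919\right) + 12100 = \left(2025 + 19919\right) + 12100 = 21944 + 12100 = 34044$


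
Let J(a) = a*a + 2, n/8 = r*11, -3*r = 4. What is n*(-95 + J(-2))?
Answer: 31328/3 ≈ 10443.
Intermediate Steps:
r = -4/3 (r = -⅓*4 = -4/3 ≈ -1.3333)
n = -352/3 (n = 8*(-4/3*11) = 8*(-44/3) = -352/3 ≈ -117.33)
J(a) = 2 + a² (J(a) = a² + 2 = 2 + a²)
n*(-95 + J(-2)) = -352*(-95 + (2 + (-2)²))/3 = -352*(-95 + (2 + 4))/3 = -352*(-95 + 6)/3 = -352/3*(-89) = 31328/3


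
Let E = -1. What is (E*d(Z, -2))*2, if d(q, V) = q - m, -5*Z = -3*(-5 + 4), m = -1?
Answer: -⅘ ≈ -0.80000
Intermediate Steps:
Z = -⅗ (Z = -(-3)*(-5 + 4)/5 = -(-3)*(-1)/5 = -⅕*3 = -⅗ ≈ -0.60000)
d(q, V) = 1 + q (d(q, V) = q - 1*(-1) = q + 1 = 1 + q)
(E*d(Z, -2))*2 = -(1 - ⅗)*2 = -1*⅖*2 = -⅖*2 = -⅘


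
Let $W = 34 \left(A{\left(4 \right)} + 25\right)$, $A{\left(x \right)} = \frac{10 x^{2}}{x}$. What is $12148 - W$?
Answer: $9938$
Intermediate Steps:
$A{\left(x \right)} = 10 x$
$W = 2210$ ($W = 34 \left(10 \cdot 4 + 25\right) = 34 \left(40 + 25\right) = 34 \cdot 65 = 2210$)
$12148 - W = 12148 - 2210 = 9938$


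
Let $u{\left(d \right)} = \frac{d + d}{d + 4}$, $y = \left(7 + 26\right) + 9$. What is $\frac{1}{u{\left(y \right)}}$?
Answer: $\frac{23}{42} \approx 0.54762$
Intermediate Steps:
$y = 42$ ($y = 33 + 9 = 42$)
$u{\left(d \right)} = \frac{2 d}{4 + d}$
$\frac{1}{u{\left(y \right)}} = \frac{1}{2 \cdot 42 \frac{1}{4 + 42}} = \frac{1}{2 \cdot 42 \cdot \frac{1}{46}} = \frac{1}{\frac{42}{23}} = \frac{23}{42}$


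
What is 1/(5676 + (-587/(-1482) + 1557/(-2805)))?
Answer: 1385670/7864842607 ≈ 0.00017619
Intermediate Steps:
1/(5676 + (-587/(-1482) + 1557/(-2805))) = 1/(5676 + (-587*(-1/1482) + 1557*(-1/2805))) = 1/(5676 + (587/1482 - 519/935)) = 1/(5676 - 220313/1385670) = 1/(7864842607/1385670) = 1385670/7864842607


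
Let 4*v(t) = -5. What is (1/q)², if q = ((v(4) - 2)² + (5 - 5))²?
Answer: 65536/815730721 ≈ 8.0340e-5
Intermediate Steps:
v(t) = -5/4 (v(t) = (¼)*(-5) = -5/4)
q = 28561/256 (q = ((-5/4 - 2)² + (5 - 5))² = ((-13/4)² + 0)² = (169/16 + 0)² = (169/16)² = 28561/256 ≈ 111.57)
(1/q)² = (1/(28561/256))² = (256/28561)² = 65536/815730721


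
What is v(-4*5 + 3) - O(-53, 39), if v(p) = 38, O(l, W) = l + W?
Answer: 52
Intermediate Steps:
O(l, W) = W + l
v(-4*5 + 3) - O(-53, 39) = 38 - (39 - 53) = 38 - 1*(-14) = 38 + 14 = 52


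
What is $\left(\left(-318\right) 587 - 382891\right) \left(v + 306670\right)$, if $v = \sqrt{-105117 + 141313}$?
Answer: $-174666045190 - 1139114 \sqrt{9049} \approx -1.7477 \cdot 10^{11}$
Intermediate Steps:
$v = 2 \sqrt{9049}$ ($v = \sqrt{36196} = 2 \sqrt{9049} \approx 190.25$)
$\left(\left(-318\right) 587 - 382891\right) \left(v + 306670\right) = \left(\left(-318\right) 587 - 382891\right) \left(2 \sqrt{9049} + 306670\right) = \left(-186666 - 382891\right) \left(306670 + 2 \sqrt{9049}\right) = - 569557 \left(306670 + 2 \sqrt{9049}\right) = -174666045190 - 1139114 \sqrt{9049}$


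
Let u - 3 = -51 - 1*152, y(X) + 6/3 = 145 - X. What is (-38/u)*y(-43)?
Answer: 1767/50 ≈ 35.340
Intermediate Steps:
y(X) = 143 - X (y(X) = -2 + (145 - X) = 143 - X)
u = -200 (u = 3 + (-51 - 1*152) = 3 + (-51 - 152) = 3 - 203 = -200)
(-38/u)*y(-43) = (-38/(-200))*(143 - 1*(-43)) = (-38*(-1/200))*(143 + 43) = (19/100)*186 = 1767/50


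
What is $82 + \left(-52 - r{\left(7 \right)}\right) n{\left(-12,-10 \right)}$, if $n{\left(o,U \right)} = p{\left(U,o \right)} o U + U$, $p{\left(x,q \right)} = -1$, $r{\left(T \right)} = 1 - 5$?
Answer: $6322$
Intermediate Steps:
$r{\left(T \right)} = -4$
$n{\left(o,U \right)} = U - U o$ ($n{\left(o,U \right)} = - o U + U = - U o + U = U - U o$)
$82 + \left(-52 - r{\left(7 \right)}\right) n{\left(-12,-10 \right)} = 82 + \left(-52 - -4\right) \left(- 10 \left(1 - -12\right)\right) = 82 + \left(-52 + 4\right) \left(- 10 \left(1 + 12\right)\right) = 82 - 48 \left(\left(-10\right) 13\right) = 82 - -6240 = 82 + 6240 = 6322$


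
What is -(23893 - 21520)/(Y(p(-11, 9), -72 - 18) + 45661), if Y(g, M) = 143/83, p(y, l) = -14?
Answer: -196959/3790006 ≈ -0.051968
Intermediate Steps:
Y(g, M) = 143/83 (Y(g, M) = 143*(1/83) = 143/83)
-(23893 - 21520)/(Y(p(-11, 9), -72 - 18) + 45661) = -(23893 - 21520)/(143/83 + 45661) = -2373/3790006/83 = -2373*83/3790006 = -1*196959/3790006 = -196959/3790006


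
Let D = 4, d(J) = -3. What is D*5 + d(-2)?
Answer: 17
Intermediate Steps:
D*5 + d(-2) = 4*5 - 3 = 20 - 3 = 17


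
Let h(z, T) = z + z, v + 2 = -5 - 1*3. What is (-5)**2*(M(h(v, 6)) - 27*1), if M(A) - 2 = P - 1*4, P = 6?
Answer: -575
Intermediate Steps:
v = -10 (v = -2 + (-5 - 1*3) = -2 + (-5 - 3) = -2 - 8 = -10)
h(z, T) = 2*z
M(A) = 4 (M(A) = 2 + (6 - 1*4) = 2 + (6 - 4) = 2 + 2 = 4)
(-5)**2*(M(h(v, 6)) - 27*1) = (-5)**2*(4 - 27*1) = 25*(4 - 27) = 25*(-23) = -575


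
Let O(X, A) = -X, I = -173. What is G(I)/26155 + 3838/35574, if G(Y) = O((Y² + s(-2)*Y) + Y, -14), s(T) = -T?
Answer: -94584845/93043797 ≈ -1.0166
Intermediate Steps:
G(Y) = -Y² - 3*Y (G(Y) = -((Y² + (-1*(-2))*Y) + Y) = -((Y² + 2*Y) + Y) = -(Y² + 3*Y) = -Y² - 3*Y)
G(I)/26155 + 3838/35574 = -1*(-173)*(3 - 173)/26155 + 3838/35574 = -1*(-173)*(-170)*(1/26155) + 3838*(1/35574) = -29410*1/26155 + 1919/17787 = -5882/5231 + 1919/17787 = -94584845/93043797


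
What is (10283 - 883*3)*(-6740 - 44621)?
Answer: -392089874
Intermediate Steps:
(10283 - 883*3)*(-6740 - 44621) = (10283 - 2649)*(-51361) = 7634*(-51361) = -392089874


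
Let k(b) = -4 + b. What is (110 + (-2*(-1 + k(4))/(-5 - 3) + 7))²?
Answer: 218089/16 ≈ 13631.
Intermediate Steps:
(110 + (-2*(-1 + k(4))/(-5 - 3) + 7))² = (110 + (-2*(-1 + (-4 + 4))/(-5 - 3) + 7))² = (110 + (-2*(-1 + 0)/(-8) + 7))² = (110 + (-(-2)*(-1)/8 + 7))² = (110 + (-2*⅛ + 7))² = (110 + (-¼ + 7))² = (110 + 27/4)² = (467/4)² = 218089/16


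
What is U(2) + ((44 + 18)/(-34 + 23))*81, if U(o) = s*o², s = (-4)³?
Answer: -7838/11 ≈ -712.54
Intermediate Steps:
s = -64
U(o) = -64*o²
U(2) + ((44 + 18)/(-34 + 23))*81 = -64*2² + ((44 + 18)/(-34 + 23))*81 = -64*4 + (62/(-11))*81 = -256 + (62*(-1/11))*81 = -256 - 62/11*81 = -256 - 5022/11 = -7838/11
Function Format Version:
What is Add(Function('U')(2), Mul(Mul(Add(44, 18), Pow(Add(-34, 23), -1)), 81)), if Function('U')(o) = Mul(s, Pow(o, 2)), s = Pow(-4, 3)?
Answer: Rational(-7838, 11) ≈ -712.54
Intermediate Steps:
s = -64
Function('U')(o) = Mul(-64, Pow(o, 2))
Add(Function('U')(2), Mul(Mul(Add(44, 18), Pow(Add(-34, 23), -1)), 81)) = Add(Mul(-64, Pow(2, 2)), Mul(Mul(Add(44, 18), Pow(Add(-34, 23), -1)), 81)) = Add(Mul(-64, 4), Mul(Mul(62, Pow(-11, -1)), 81)) = Add(-256, Mul(Mul(62, Rational(-1, 11)), 81)) = Add(-256, Mul(Rational(-62, 11), 81)) = Add(-256, Rational(-5022, 11)) = Rational(-7838, 11)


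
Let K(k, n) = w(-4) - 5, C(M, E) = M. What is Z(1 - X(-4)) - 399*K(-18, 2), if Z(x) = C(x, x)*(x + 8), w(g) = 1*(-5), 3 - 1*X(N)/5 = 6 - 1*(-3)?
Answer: 5199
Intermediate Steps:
X(N) = -30 (X(N) = 15 - 5*(6 - 1*(-3)) = 15 - 5*(6 + 3) = 15 - 5*9 = 15 - 45 = -30)
w(g) = -5
Z(x) = x*(8 + x) (Z(x) = x*(x + 8) = x*(8 + x))
K(k, n) = -10 (K(k, n) = -5 - 5 = -10)
Z(1 - X(-4)) - 399*K(-18, 2) = (1 - 1*(-30))*(8 + (1 - 1*(-30))) - 399*(-10) = (1 + 30)*(8 + (1 + 30)) + 3990 = 31*(8 + 31) + 3990 = 31*39 + 3990 = 1209 + 3990 = 5199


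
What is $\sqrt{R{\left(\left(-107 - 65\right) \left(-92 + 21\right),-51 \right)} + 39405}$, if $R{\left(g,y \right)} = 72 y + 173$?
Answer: $\sqrt{35906} \approx 189.49$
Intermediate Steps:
$R{\left(g,y \right)} = 173 + 72 y$
$\sqrt{R{\left(\left(-107 - 65\right) \left(-92 + 21\right),-51 \right)} + 39405} = \sqrt{\left(173 + 72 \left(-51\right)\right) + 39405} = \sqrt{\left(173 - 3672\right) + 39405} = \sqrt{-3499 + 39405} = \sqrt{35906}$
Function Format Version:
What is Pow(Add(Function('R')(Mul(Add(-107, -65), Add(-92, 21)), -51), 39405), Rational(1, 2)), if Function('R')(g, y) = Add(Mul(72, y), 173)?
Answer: Pow(35906, Rational(1, 2)) ≈ 189.49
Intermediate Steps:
Function('R')(g, y) = Add(173, Mul(72, y))
Pow(Add(Function('R')(Mul(Add(-107, -65), Add(-92, 21)), -51), 39405), Rational(1, 2)) = Pow(Add(Add(173, Mul(72, -51)), 39405), Rational(1, 2)) = Pow(Add(Add(173, -3672), 39405), Rational(1, 2)) = Pow(Add(-3499, 39405), Rational(1, 2)) = Pow(35906, Rational(1, 2))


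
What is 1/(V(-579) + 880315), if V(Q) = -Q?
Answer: 1/880894 ≈ 1.1352e-6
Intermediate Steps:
1/(V(-579) + 880315) = 1/(-1*(-579) + 880315) = 1/(579 + 880315) = 1/880894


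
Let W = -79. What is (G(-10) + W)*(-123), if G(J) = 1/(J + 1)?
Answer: 29192/3 ≈ 9730.7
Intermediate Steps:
G(J) = 1/(1 + J)
(G(-10) + W)*(-123) = (1/(1 - 10) - 79)*(-123) = (1/(-9) - 79)*(-123) = (-1/9 - 79)*(-123) = -712/9*(-123) = 29192/3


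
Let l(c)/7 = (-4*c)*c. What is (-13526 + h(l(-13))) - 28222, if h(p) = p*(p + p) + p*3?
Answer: 44727704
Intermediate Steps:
l(c) = -28*c**2 (l(c) = 7*((-4*c)*c) = 7*(-4*c**2) = -28*c**2)
h(p) = 2*p**2 + 3*p (h(p) = p*(2*p) + 3*p = 2*p**2 + 3*p)
(-13526 + h(l(-13))) - 28222 = (-13526 + (-28*(-13)**2)*(3 + 2*(-28*(-13)**2))) - 28222 = (-13526 + (-28*169)*(3 + 2*(-28*169))) - 28222 = (-13526 - 4732*(3 + 2*(-4732))) - 28222 = (-13526 - 4732*(3 - 9464)) - 28222 = (-13526 - 4732*(-9461)) - 28222 = (-13526 + 44769452) - 28222 = 44755926 - 28222 = 44727704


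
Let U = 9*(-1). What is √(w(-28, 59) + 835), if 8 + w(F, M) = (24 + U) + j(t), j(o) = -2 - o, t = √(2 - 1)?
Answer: √839 ≈ 28.965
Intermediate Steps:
t = 1 (t = √1 = 1)
U = -9
w(F, M) = 4 (w(F, M) = -8 + ((24 - 9) + (-2 - 1*1)) = -8 + (15 + (-2 - 1)) = -8 + (15 - 3) = -8 + 12 = 4)
√(w(-28, 59) + 835) = √(4 + 835) = √839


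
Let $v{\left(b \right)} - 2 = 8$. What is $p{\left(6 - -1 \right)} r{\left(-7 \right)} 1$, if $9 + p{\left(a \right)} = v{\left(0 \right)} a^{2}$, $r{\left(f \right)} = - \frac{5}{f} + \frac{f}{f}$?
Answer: $\frac{5772}{7} \approx 824.57$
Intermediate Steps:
$r{\left(f \right)} = 1 - \frac{5}{f}$ ($r{\left(f \right)} = - \frac{5}{f} + 1 = 1 - \frac{5}{f}$)
$v{\left(b \right)} = 10$ ($v{\left(b \right)} = 2 + 8 = 10$)
$p{\left(a \right)} = -9 + 10 a^{2}$
$p{\left(6 - -1 \right)} r{\left(-7 \right)} 1 = \left(-9 + 10 \left(6 - -1\right)^{2}\right) \frac{-5 - 7}{-7} \cdot 1 = \left(-9 + 10 \left(6 + 1\right)^{2}\right) \left(- \frac{1}{7}\right) \left(-12\right) 1 = \left(-9 + 10 \cdot 7^{2}\right) \frac{12}{7} \cdot 1 = \left(-9 + 10 \cdot 49\right) \frac{12}{7} = \left(-9 + 490\right) \frac{12}{7} = 481 \cdot \frac{12}{7} = \frac{5772}{7}$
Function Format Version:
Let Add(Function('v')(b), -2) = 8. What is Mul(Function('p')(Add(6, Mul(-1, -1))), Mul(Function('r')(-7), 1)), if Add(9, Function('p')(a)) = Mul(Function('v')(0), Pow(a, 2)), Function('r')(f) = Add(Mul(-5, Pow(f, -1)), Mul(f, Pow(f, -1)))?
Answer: Rational(5772, 7) ≈ 824.57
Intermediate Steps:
Function('r')(f) = Add(1, Mul(-5, Pow(f, -1))) (Function('r')(f) = Add(Mul(-5, Pow(f, -1)), 1) = Add(1, Mul(-5, Pow(f, -1))))
Function('v')(b) = 10 (Function('v')(b) = Add(2, 8) = 10)
Function('p')(a) = Add(-9, Mul(10, Pow(a, 2)))
Mul(Function('p')(Add(6, Mul(-1, -1))), Mul(Function('r')(-7), 1)) = Mul(Add(-9, Mul(10, Pow(Add(6, Mul(-1, -1)), 2))), Mul(Mul(Pow(-7, -1), Add(-5, -7)), 1)) = Mul(Add(-9, Mul(10, Pow(Add(6, 1), 2))), Mul(Mul(Rational(-1, 7), -12), 1)) = Mul(Add(-9, Mul(10, Pow(7, 2))), Mul(Rational(12, 7), 1)) = Mul(Add(-9, Mul(10, 49)), Rational(12, 7)) = Mul(Add(-9, 490), Rational(12, 7)) = Mul(481, Rational(12, 7)) = Rational(5772, 7)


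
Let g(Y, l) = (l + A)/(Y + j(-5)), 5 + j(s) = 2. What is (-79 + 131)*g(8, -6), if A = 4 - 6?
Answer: -416/5 ≈ -83.200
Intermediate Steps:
j(s) = -3 (j(s) = -5 + 2 = -3)
A = -2
g(Y, l) = (-2 + l)/(-3 + Y) (g(Y, l) = (l - 2)/(Y - 3) = (-2 + l)/(-3 + Y))
(-79 + 131)*g(8, -6) = (-79 + 131)*((-2 - 6)/(-3 + 8)) = 52*(-8/5) = -416/5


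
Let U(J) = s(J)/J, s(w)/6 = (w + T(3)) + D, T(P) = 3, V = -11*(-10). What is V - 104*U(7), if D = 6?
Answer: -9214/7 ≈ -1316.3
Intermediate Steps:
V = 110
s(w) = 54 + 6*w (s(w) = 6*((w + 3) + 6) = 6*((3 + w) + 6) = 6*(9 + w) = 54 + 6*w)
U(J) = (54 + 6*J)/J
V - 104*U(7) = 110 - 104*(6 + 54/7) = 110 - 104*96/7 = 110 - 9984/7 = -9214/7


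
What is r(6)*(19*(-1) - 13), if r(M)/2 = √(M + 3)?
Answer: -192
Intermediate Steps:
r(M) = 2*√(3 + M) (r(M) = 2*√(M + 3) = 2*√(3 + M))
r(6)*(19*(-1) - 13) = (2*√(3 + 6))*(19*(-1) - 13) = (2*√9)*(-19 - 13) = (2*3)*(-32) = 6*(-32) = -192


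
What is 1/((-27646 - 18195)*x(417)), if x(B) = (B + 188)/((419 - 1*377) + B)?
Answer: -459/27733805 ≈ -1.6550e-5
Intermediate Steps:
x(B) = (188 + B)/(42 + B) (x(B) = (188 + B)/((419 - 377) + B) = (188 + B)/(42 + B))
1/((-27646 - 18195)*x(417)) = 1/((-27646 - 18195)*(((188 + 417)/(42 + 417)))) = 1/((-45841)*((605/459))) = -1/(45841*((1/459)*605)) = -1/(45841*605/459) = -1/45841*459/605 = -459/27733805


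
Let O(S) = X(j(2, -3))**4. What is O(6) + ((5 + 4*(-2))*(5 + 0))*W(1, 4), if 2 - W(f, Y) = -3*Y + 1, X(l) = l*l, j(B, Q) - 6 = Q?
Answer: 6366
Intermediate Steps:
j(B, Q) = 6 + Q
X(l) = l**2
O(S) = 6561 (O(S) = ((6 - 3)**2)**4 = (3**2)**4 = 9**4 = 6561)
W(f, Y) = 1 + 3*Y (W(f, Y) = 2 - (-3*Y + 1) = 2 - (1 - 3*Y) = 2 + (-1 + 3*Y) = 1 + 3*Y)
O(6) + ((5 + 4*(-2))*(5 + 0))*W(1, 4) = 6561 + ((5 + 4*(-2))*(5 + 0))*(1 + 3*4) = 6561 + ((5 - 8)*5)*(1 + 12) = 6561 - 3*5*13 = 6561 - 15*13 = 6561 - 195 = 6366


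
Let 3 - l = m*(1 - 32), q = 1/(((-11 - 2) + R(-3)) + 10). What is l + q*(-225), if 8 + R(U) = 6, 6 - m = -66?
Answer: 2280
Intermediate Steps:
m = 72 (m = 6 - 1*(-66) = 6 + 66 = 72)
R(U) = -2 (R(U) = -8 + 6 = -2)
q = -⅕ (q = 1/(((-11 - 2) - 2) + 10) = 1/((-13 - 2) + 10) = 1/(-15 + 10) = 1/(-5) = -⅕ ≈ -0.20000)
l = 2235 (l = 3 - 72*(1 - 32) = 3 - 72*(-31) = 3 - 1*(-2232) = 3 + 2232 = 2235)
l + q*(-225) = 2235 - ⅕*(-225) = 2235 + 45 = 2280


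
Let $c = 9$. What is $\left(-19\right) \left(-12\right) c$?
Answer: $2052$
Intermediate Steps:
$\left(-19\right) \left(-12\right) c = \left(-19\right) \left(-12\right) 9 = 228 \cdot 9 = 2052$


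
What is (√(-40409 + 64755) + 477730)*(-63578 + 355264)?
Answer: 139347152780 + 291686*√24346 ≈ 1.3939e+11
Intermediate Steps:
(√(-40409 + 64755) + 477730)*(-63578 + 355264) = (√24346 + 477730)*291686 = (477730 + √24346)*291686 = 139347152780 + 291686*√24346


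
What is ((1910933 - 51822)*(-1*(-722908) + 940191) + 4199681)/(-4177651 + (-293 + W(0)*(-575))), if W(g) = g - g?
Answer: -1545944922335/2088972 ≈ -7.4005e+5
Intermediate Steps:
W(g) = 0
((1910933 - 51822)*(-1*(-722908) + 940191) + 4199681)/(-4177651 + (-293 + W(0)*(-575))) = ((1910933 - 51822)*(-1*(-722908) + 940191) + 4199681)/(-4177651 + (-293 + 0*(-575))) = (1859111*(722908 + 940191) + 4199681)/(-4177651 + (-293 + 0)) = (1859111*1663099 + 4199681)/(-4177651 - 293) = (3091885644989 + 4199681)/(-4177944) = 3091889844670*(-1/4177944) = -1545944922335/2088972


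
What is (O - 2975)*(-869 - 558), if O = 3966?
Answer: -1414157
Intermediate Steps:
(O - 2975)*(-869 - 558) = (3966 - 2975)*(-869 - 558) = 991*(-1427) = -1414157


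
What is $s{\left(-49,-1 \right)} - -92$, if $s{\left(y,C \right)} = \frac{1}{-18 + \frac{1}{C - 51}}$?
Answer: $\frac{86152}{937} \approx 91.944$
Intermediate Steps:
$s{\left(y,C \right)} = \frac{1}{-18 + \frac{1}{-51 + C}}$
$s{\left(-49,-1 \right)} - -92 = \frac{51 - -1}{-919 + 18 \left(-1\right)} - -92 = \frac{51 + 1}{-919 - 18} + 92 = \frac{1}{-937} \cdot 52 + 92 = \left(- \frac{1}{937}\right) 52 + 92 = - \frac{52}{937} + 92 = \frac{86152}{937}$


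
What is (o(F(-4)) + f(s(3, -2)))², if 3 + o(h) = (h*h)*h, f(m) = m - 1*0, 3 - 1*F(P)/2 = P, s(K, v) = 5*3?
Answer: 7595536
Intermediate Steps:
s(K, v) = 15
F(P) = 6 - 2*P
f(m) = m (f(m) = m + 0 = m)
o(h) = -3 + h³ (o(h) = -3 + (h*h)*h = -3 + h²*h = -3 + h³)
(o(F(-4)) + f(s(3, -2)))² = ((-3 + (6 - 2*(-4))³) + 15)² = ((-3 + (6 + 8)³) + 15)² = ((-3 + 14³) + 15)² = ((-3 + 2744) + 15)² = (2741 + 15)² = 2756² = 7595536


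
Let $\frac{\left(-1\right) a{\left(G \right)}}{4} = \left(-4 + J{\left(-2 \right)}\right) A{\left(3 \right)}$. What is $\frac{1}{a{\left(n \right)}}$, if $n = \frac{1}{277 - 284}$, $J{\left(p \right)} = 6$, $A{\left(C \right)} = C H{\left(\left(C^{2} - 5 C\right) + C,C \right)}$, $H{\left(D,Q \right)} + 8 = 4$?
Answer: $\frac{1}{96} \approx 0.010417$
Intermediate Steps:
$H{\left(D,Q \right)} = -4$ ($H{\left(D,Q \right)} = -8 + 4 = -4$)
$A{\left(C \right)} = - 4 C$ ($A{\left(C \right)} = C \left(-4\right) = - 4 C$)
$n = - \frac{1}{7}$ ($n = \frac{1}{-7} = - \frac{1}{7} \approx -0.14286$)
$a{\left(G \right)} = 96$ ($a{\left(G \right)} = - 4 \left(-4 + 6\right) \left(\left(-4\right) 3\right) = - 4 \cdot 2 \left(-12\right) = \left(-4\right) \left(-24\right) = 96$)
$\frac{1}{a{\left(n \right)}} = \frac{1}{96}$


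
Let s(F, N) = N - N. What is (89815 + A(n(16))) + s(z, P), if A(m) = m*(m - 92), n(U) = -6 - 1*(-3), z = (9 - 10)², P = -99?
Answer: 90100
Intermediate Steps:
z = 1 (z = (-1)² = 1)
s(F, N) = 0
n(U) = -3 (n(U) = -6 + 3 = -3)
A(m) = m*(-92 + m)
(89815 + A(n(16))) + s(z, P) = (89815 - 3*(-92 - 3)) + 0 = (89815 - 3*(-95)) + 0 = (89815 + 285) + 0 = 90100 + 0 = 90100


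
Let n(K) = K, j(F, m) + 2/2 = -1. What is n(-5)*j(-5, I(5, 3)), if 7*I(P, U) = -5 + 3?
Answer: 10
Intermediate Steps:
I(P, U) = -2/7 (I(P, U) = (-5 + 3)/7 = (1/7)*(-2) = -2/7)
j(F, m) = -2 (j(F, m) = -1 - 1 = -2)
n(-5)*j(-5, I(5, 3)) = -5*(-2) = 10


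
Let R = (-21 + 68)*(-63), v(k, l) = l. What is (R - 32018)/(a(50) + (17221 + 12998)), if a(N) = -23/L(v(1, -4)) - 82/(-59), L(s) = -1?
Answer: -2063761/1784360 ≈ -1.1566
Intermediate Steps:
R = -2961 (R = 47*(-63) = -2961)
a(N) = 1439/59 (a(N) = -23/(-1) - 82/(-59) = -23*(-1) - 82*(-1/59) = 23 + 82/59 = 1439/59)
(R - 32018)/(a(50) + (17221 + 12998)) = (-2961 - 32018)/(1439/59 + (17221 + 12998)) = -34979/(1439/59 + 30219) = -34979/1784360/59 = -34979*59/1784360 = -2063761/1784360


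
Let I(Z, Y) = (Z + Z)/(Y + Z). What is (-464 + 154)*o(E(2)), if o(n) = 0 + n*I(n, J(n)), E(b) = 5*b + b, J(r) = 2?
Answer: -44640/7 ≈ -6377.1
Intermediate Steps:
I(Z, Y) = 2*Z/(Y + Z) (I(Z, Y) = (2*Z)/(Y + Z) = 2*Z/(Y + Z))
E(b) = 6*b
o(n) = 2*n²/(2 + n) (o(n) = 0 + n*(2*n/(2 + n)) = 0 + 2*n²/(2 + n) = 2*n²/(2 + n))
(-464 + 154)*o(E(2)) = (-464 + 154)*(2*(6*2)²/(2 + 6*2)) = -620*12²/(2 + 12) = -620*144/14 = -310*144/7 = -44640/7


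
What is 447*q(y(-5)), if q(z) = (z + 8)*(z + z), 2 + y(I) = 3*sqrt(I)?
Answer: -50958 + 10728*I*sqrt(5) ≈ -50958.0 + 23989.0*I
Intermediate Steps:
y(I) = -2 + 3*sqrt(I)
q(z) = 2*z*(8 + z) (q(z) = (8 + z)*(2*z) = 2*z*(8 + z))
447*q(y(-5)) = 447*(2*(-2 + 3*sqrt(-5))*(8 + (-2 + 3*sqrt(-5)))) = 447*(2*(-2 + 3*(I*sqrt(5)))*(8 + (-2 + 3*(I*sqrt(5))))) = 447*(2*(-2 + 3*I*sqrt(5))*(8 + (-2 + 3*I*sqrt(5)))) = 447*(2*(-2 + 3*I*sqrt(5))*(6 + 3*I*sqrt(5))) = 894*(-2 + 3*I*sqrt(5))*(6 + 3*I*sqrt(5))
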